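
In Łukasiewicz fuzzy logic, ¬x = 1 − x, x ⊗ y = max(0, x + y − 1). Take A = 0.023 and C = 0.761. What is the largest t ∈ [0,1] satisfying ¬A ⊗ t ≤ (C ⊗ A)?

0.023

¬A = 1 − 0.023 = 0.977
So the left factor is ¬A = 0.977.
C ⊗ A = max(0, 0.761 + 0.023 − 1) = max(0, -0.216) = 0.000
So the right-hand bound is C ⊗ A = 0.000.
The residuum of the Łukasiewicz t-norm gives the supremum: min(1, 1 − 0.977 + 0.000).
1 − 0.977 + 0.000 = 0.023, so t = min(1, 0.023) = 0.023.
Check: 0.977 ⊗ 0.023 = max(0, 0.000) = 0.000 ≤ 0.000.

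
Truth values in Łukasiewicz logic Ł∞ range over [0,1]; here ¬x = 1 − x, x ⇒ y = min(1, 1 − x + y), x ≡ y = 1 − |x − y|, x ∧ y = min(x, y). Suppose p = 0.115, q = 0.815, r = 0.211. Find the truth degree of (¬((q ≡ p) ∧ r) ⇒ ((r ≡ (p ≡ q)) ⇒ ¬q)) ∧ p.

0.115

q ≡ p = 1 − |0.815 − 0.115| = 1 − 0.700 = 0.300
(q ≡ p) ∧ r = min(0.300, 0.211) = 0.211
¬((q ≡ p) ∧ r) = 1 − 0.211 = 0.789
p ≡ q = 1 − |0.115 − 0.815| = 1 − 0.700 = 0.300
r ≡ (p ≡ q) = 1 − |0.211 − 0.300| = 1 − 0.089 = 0.911
¬q = 1 − 0.815 = 0.185
(r ≡ (p ≡ q)) ⇒ ¬q = min(1, 1 − 0.911 + 0.185) = min(1, 0.274) = 0.274
¬((q ≡ p) ∧ r) ⇒ ((r ≡ (p ≡ q)) ⇒ ¬q) = min(1, 1 − 0.789 + 0.274) = min(1, 0.485) = 0.485
(¬((q ≡ p) ∧ r) ⇒ ((r ≡ (p ≡ q)) ⇒ ¬q)) ∧ p = min(0.485, 0.115) = 0.115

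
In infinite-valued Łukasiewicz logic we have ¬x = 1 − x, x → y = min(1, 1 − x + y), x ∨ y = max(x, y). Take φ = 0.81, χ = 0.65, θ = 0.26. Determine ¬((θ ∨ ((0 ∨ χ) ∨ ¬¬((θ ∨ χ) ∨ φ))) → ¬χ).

0.46

0 ∨ χ = max(0.00, 0.65) = 0.65
θ ∨ χ = max(0.26, 0.65) = 0.65
(θ ∨ χ) ∨ φ = max(0.65, 0.81) = 0.81
¬((θ ∨ χ) ∨ φ) = 1 − 0.81 = 0.19
¬¬((θ ∨ χ) ∨ φ) = 1 − 0.19 = 0.81
(0 ∨ χ) ∨ ¬¬((θ ∨ χ) ∨ φ) = max(0.65, 0.81) = 0.81
θ ∨ ((0 ∨ χ) ∨ ¬¬((θ ∨ χ) ∨ φ)) = max(0.26, 0.81) = 0.81
¬χ = 1 − 0.65 = 0.35
(θ ∨ ((0 ∨ χ) ∨ ¬¬((θ ∨ χ) ∨ φ))) → ¬χ = min(1, 1 − 0.81 + 0.35) = min(1, 0.54) = 0.54
¬((θ ∨ ((0 ∨ χ) ∨ ¬¬((θ ∨ χ) ∨ φ))) → ¬χ) = 1 − 0.54 = 0.46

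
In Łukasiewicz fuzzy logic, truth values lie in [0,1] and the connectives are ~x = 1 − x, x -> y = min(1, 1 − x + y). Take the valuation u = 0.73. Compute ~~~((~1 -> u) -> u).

~1 = 1 − 1.00 = 0.00
~1 -> u = min(1, 1 − 0.00 + 0.73) = min(1, 1.73) = 1.00
(~1 -> u) -> u = min(1, 1 − 1.00 + 0.73) = min(1, 0.73) = 0.73
~((~1 -> u) -> u) = 1 − 0.73 = 0.27
~~((~1 -> u) -> u) = 1 − 0.27 = 0.73
~~~((~1 -> u) -> u) = 1 − 0.73 = 0.27

0.27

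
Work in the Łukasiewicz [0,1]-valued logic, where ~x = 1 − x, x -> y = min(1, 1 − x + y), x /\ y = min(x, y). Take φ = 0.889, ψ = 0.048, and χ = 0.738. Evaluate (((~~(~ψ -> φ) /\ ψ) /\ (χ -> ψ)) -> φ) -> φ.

0.889

~ψ = 1 − 0.048 = 0.952
~ψ -> φ = min(1, 1 − 0.952 + 0.889) = min(1, 0.937) = 0.937
~(~ψ -> φ) = 1 − 0.937 = 0.063
~~(~ψ -> φ) = 1 − 0.063 = 0.937
~~(~ψ -> φ) /\ ψ = min(0.937, 0.048) = 0.048
χ -> ψ = min(1, 1 − 0.738 + 0.048) = min(1, 0.310) = 0.310
(~~(~ψ -> φ) /\ ψ) /\ (χ -> ψ) = min(0.048, 0.310) = 0.048
((~~(~ψ -> φ) /\ ψ) /\ (χ -> ψ)) -> φ = min(1, 1 − 0.048 + 0.889) = min(1, 1.841) = 1.000
(((~~(~ψ -> φ) /\ ψ) /\ (χ -> ψ)) -> φ) -> φ = min(1, 1 − 1.000 + 0.889) = min(1, 0.889) = 0.889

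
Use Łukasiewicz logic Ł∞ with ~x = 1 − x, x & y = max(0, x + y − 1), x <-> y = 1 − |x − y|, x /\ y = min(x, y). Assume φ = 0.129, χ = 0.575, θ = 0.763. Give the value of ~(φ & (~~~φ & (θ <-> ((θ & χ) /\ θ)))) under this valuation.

1.000

~φ = 1 − 0.129 = 0.871
~~φ = 1 − 0.871 = 0.129
~~~φ = 1 − 0.129 = 0.871
θ & χ = max(0, 0.763 + 0.575 − 1) = max(0, 0.338) = 0.338
(θ & χ) /\ θ = min(0.338, 0.763) = 0.338
θ <-> ((θ & χ) /\ θ) = 1 − |0.763 − 0.338| = 1 − 0.425 = 0.575
~~~φ & (θ <-> ((θ & χ) /\ θ)) = max(0, 0.871 + 0.575 − 1) = max(0, 0.446) = 0.446
φ & (~~~φ & (θ <-> ((θ & χ) /\ θ))) = max(0, 0.129 + 0.446 − 1) = max(0, -0.425) = 0.000
~(φ & (~~~φ & (θ <-> ((θ & χ) /\ θ)))) = 1 − 0.000 = 1.000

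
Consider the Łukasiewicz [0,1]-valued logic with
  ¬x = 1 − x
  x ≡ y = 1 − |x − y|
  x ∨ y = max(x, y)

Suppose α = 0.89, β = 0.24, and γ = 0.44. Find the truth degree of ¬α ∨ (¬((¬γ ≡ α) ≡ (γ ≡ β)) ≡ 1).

¬α = 1 − 0.89 = 0.11
¬γ = 1 − 0.44 = 0.56
¬γ ≡ α = 1 − |0.56 − 0.89| = 1 − 0.33 = 0.67
γ ≡ β = 1 − |0.44 − 0.24| = 1 − 0.20 = 0.80
(¬γ ≡ α) ≡ (γ ≡ β) = 1 − |0.67 − 0.80| = 1 − 0.13 = 0.87
¬((¬γ ≡ α) ≡ (γ ≡ β)) = 1 − 0.87 = 0.13
¬((¬γ ≡ α) ≡ (γ ≡ β)) ≡ 1 = 1 − |0.13 − 1.00| = 1 − 0.87 = 0.13
¬α ∨ (¬((¬γ ≡ α) ≡ (γ ≡ β)) ≡ 1) = max(0.11, 0.13) = 0.13

0.13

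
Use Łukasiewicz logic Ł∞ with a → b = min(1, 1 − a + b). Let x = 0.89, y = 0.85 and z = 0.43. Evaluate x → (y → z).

0.69

y → z = min(1, 1 − 0.85 + 0.43) = min(1, 0.58) = 0.58
x → (y → z) = min(1, 1 − 0.89 + 0.58) = min(1, 0.69) = 0.69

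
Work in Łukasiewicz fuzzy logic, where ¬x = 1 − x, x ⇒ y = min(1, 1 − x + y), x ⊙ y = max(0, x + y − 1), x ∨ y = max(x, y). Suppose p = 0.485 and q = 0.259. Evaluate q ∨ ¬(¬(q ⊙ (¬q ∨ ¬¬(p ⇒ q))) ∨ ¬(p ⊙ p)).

0.259

¬q = 1 − 0.259 = 0.741
p ⇒ q = min(1, 1 − 0.485 + 0.259) = min(1, 0.774) = 0.774
¬(p ⇒ q) = 1 − 0.774 = 0.226
¬¬(p ⇒ q) = 1 − 0.226 = 0.774
¬q ∨ ¬¬(p ⇒ q) = max(0.741, 0.774) = 0.774
q ⊙ (¬q ∨ ¬¬(p ⇒ q)) = max(0, 0.259 + 0.774 − 1) = max(0, 0.033) = 0.033
¬(q ⊙ (¬q ∨ ¬¬(p ⇒ q))) = 1 − 0.033 = 0.967
p ⊙ p = max(0, 0.485 + 0.485 − 1) = max(0, -0.030) = 0.000
¬(p ⊙ p) = 1 − 0.000 = 1.000
¬(q ⊙ (¬q ∨ ¬¬(p ⇒ q))) ∨ ¬(p ⊙ p) = max(0.967, 1.000) = 1.000
¬(¬(q ⊙ (¬q ∨ ¬¬(p ⇒ q))) ∨ ¬(p ⊙ p)) = 1 − 1.000 = 0.000
q ∨ ¬(¬(q ⊙ (¬q ∨ ¬¬(p ⇒ q))) ∨ ¬(p ⊙ p)) = max(0.259, 0.000) = 0.259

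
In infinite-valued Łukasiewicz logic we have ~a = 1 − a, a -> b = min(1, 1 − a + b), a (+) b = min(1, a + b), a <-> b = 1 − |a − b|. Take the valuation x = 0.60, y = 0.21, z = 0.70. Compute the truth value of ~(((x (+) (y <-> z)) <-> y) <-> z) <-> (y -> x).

0.49

y <-> z = 1 − |0.21 − 0.70| = 1 − 0.49 = 0.51
x (+) (y <-> z) = min(1, 0.60 + 0.51) = min(1, 1.11) = 1.00
(x (+) (y <-> z)) <-> y = 1 − |1.00 − 0.21| = 1 − 0.79 = 0.21
((x (+) (y <-> z)) <-> y) <-> z = 1 − |0.21 − 0.70| = 1 − 0.49 = 0.51
~(((x (+) (y <-> z)) <-> y) <-> z) = 1 − 0.51 = 0.49
y -> x = min(1, 1 − 0.21 + 0.60) = min(1, 1.39) = 1.00
~(((x (+) (y <-> z)) <-> y) <-> z) <-> (y -> x) = 1 − |0.49 − 1.00| = 1 − 0.51 = 0.49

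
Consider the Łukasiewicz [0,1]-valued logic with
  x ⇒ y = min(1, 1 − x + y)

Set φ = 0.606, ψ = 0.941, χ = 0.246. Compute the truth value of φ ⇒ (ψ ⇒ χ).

ψ ⇒ χ = min(1, 1 − 0.941 + 0.246) = min(1, 0.305) = 0.305
φ ⇒ (ψ ⇒ χ) = min(1, 1 − 0.606 + 0.305) = min(1, 0.699) = 0.699

0.699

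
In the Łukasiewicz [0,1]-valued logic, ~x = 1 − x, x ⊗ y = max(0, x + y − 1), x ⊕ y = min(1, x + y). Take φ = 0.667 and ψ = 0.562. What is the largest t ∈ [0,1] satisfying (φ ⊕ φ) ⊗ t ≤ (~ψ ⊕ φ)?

1.000

φ ⊕ φ = min(1, 0.667 + 0.667) = min(1, 1.334) = 1.000
So the left factor is φ ⊕ φ = 1.000.
~ψ = 1 − 0.562 = 0.438
~ψ ⊕ φ = min(1, 0.438 + 0.667) = min(1, 1.105) = 1.000
So the right-hand bound is ~ψ ⊕ φ = 1.000.
The residuum of the Łukasiewicz t-norm gives the supremum: min(1, 1 − 1.000 + 1.000).
1 − 1.000 + 1.000 = 1.000, so t = min(1, 1.000) = 1.000.
Check: 1.000 ⊗ 1.000 = max(0, 1.000) = 1.000 ≤ 1.000.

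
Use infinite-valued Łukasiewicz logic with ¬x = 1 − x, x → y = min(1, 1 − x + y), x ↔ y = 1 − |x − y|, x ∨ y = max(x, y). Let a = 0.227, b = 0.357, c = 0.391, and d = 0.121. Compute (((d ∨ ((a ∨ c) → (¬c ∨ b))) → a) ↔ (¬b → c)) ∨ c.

0.479

a ∨ c = max(0.227, 0.391) = 0.391
¬c = 1 − 0.391 = 0.609
¬c ∨ b = max(0.609, 0.357) = 0.609
(a ∨ c) → (¬c ∨ b) = min(1, 1 − 0.391 + 0.609) = min(1, 1.218) = 1.000
d ∨ ((a ∨ c) → (¬c ∨ b)) = max(0.121, 1.000) = 1.000
(d ∨ ((a ∨ c) → (¬c ∨ b))) → a = min(1, 1 − 1.000 + 0.227) = min(1, 0.227) = 0.227
¬b = 1 − 0.357 = 0.643
¬b → c = min(1, 1 − 0.643 + 0.391) = min(1, 0.748) = 0.748
((d ∨ ((a ∨ c) → (¬c ∨ b))) → a) ↔ (¬b → c) = 1 − |0.227 − 0.748| = 1 − 0.521 = 0.479
(((d ∨ ((a ∨ c) → (¬c ∨ b))) → a) ↔ (¬b → c)) ∨ c = max(0.479, 0.391) = 0.479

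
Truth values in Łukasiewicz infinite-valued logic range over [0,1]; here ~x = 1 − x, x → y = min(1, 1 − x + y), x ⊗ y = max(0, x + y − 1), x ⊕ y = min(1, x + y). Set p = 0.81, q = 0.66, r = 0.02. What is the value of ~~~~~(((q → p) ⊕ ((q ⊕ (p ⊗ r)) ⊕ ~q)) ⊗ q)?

0.34

q → p = min(1, 1 − 0.66 + 0.81) = min(1, 1.15) = 1.00
p ⊗ r = max(0, 0.81 + 0.02 − 1) = max(0, -0.17) = 0.00
q ⊕ (p ⊗ r) = min(1, 0.66 + 0.00) = min(1, 0.66) = 0.66
~q = 1 − 0.66 = 0.34
(q ⊕ (p ⊗ r)) ⊕ ~q = min(1, 0.66 + 0.34) = min(1, 1.00) = 1.00
(q → p) ⊕ ((q ⊕ (p ⊗ r)) ⊕ ~q) = min(1, 1.00 + 1.00) = min(1, 2.00) = 1.00
((q → p) ⊕ ((q ⊕ (p ⊗ r)) ⊕ ~q)) ⊗ q = max(0, 1.00 + 0.66 − 1) = max(0, 0.66) = 0.66
~(((q → p) ⊕ ((q ⊕ (p ⊗ r)) ⊕ ~q)) ⊗ q) = 1 − 0.66 = 0.34
~~(((q → p) ⊕ ((q ⊕ (p ⊗ r)) ⊕ ~q)) ⊗ q) = 1 − 0.34 = 0.66
~~~(((q → p) ⊕ ((q ⊕ (p ⊗ r)) ⊕ ~q)) ⊗ q) = 1 − 0.66 = 0.34
~~~~(((q → p) ⊕ ((q ⊕ (p ⊗ r)) ⊕ ~q)) ⊗ q) = 1 − 0.34 = 0.66
~~~~~(((q → p) ⊕ ((q ⊕ (p ⊗ r)) ⊕ ~q)) ⊗ q) = 1 − 0.66 = 0.34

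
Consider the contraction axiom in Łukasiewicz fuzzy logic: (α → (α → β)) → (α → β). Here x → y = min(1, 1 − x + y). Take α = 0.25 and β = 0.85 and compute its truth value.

1.00

α → β = min(1, 1 − 0.25 + 0.85) = min(1, 1.60) = 1.00
α → (α → β) = min(1, 1 − 0.25 + 1.00) = min(1, 1.75) = 1.00
(α → (α → β)) → (α → β) = min(1, 1 − 1.00 + 1.00) = min(1, 1.00) = 1.00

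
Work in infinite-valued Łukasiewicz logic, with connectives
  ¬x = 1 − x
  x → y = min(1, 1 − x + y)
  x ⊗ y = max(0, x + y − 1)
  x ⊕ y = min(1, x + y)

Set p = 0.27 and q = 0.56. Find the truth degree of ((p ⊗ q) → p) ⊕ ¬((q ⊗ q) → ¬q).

1.00

p ⊗ q = max(0, 0.27 + 0.56 − 1) = max(0, -0.17) = 0.00
(p ⊗ q) → p = min(1, 1 − 0.00 + 0.27) = min(1, 1.27) = 1.00
q ⊗ q = max(0, 0.56 + 0.56 − 1) = max(0, 0.12) = 0.12
¬q = 1 − 0.56 = 0.44
(q ⊗ q) → ¬q = min(1, 1 − 0.12 + 0.44) = min(1, 1.32) = 1.00
¬((q ⊗ q) → ¬q) = 1 − 1.00 = 0.00
((p ⊗ q) → p) ⊕ ¬((q ⊗ q) → ¬q) = min(1, 1.00 + 0.00) = min(1, 1.00) = 1.00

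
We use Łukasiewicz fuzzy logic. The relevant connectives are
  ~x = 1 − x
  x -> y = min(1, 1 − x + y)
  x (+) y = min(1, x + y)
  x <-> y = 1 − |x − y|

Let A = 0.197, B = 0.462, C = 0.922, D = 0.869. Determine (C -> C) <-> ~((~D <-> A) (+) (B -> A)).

0.000

C -> C = min(1, 1 − 0.922 + 0.922) = min(1, 1.000) = 1.000
~D = 1 − 0.869 = 0.131
~D <-> A = 1 − |0.131 − 0.197| = 1 − 0.066 = 0.934
B -> A = min(1, 1 − 0.462 + 0.197) = min(1, 0.735) = 0.735
(~D <-> A) (+) (B -> A) = min(1, 0.934 + 0.735) = min(1, 1.669) = 1.000
~((~D <-> A) (+) (B -> A)) = 1 − 1.000 = 0.000
(C -> C) <-> ~((~D <-> A) (+) (B -> A)) = 1 − |1.000 − 0.000| = 1 − 1.000 = 0.000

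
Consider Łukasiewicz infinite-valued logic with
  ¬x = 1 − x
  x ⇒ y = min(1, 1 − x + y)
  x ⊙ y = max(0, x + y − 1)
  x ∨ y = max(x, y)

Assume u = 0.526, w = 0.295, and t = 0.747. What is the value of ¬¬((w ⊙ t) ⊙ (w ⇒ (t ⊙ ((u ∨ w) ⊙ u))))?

w ⊙ t = max(0, 0.295 + 0.747 − 1) = max(0, 0.042) = 0.042
u ∨ w = max(0.526, 0.295) = 0.526
(u ∨ w) ⊙ u = max(0, 0.526 + 0.526 − 1) = max(0, 0.052) = 0.052
t ⊙ ((u ∨ w) ⊙ u) = max(0, 0.747 + 0.052 − 1) = max(0, -0.201) = 0.000
w ⇒ (t ⊙ ((u ∨ w) ⊙ u)) = min(1, 1 − 0.295 + 0.000) = min(1, 0.705) = 0.705
(w ⊙ t) ⊙ (w ⇒ (t ⊙ ((u ∨ w) ⊙ u))) = max(0, 0.042 + 0.705 − 1) = max(0, -0.253) = 0.000
¬((w ⊙ t) ⊙ (w ⇒ (t ⊙ ((u ∨ w) ⊙ u)))) = 1 − 0.000 = 1.000
¬¬((w ⊙ t) ⊙ (w ⇒ (t ⊙ ((u ∨ w) ⊙ u)))) = 1 − 1.000 = 0.000

0.000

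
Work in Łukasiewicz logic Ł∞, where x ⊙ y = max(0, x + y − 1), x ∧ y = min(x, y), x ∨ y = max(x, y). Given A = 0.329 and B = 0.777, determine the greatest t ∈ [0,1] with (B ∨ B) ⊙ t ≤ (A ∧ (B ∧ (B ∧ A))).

0.552

B ∨ B = max(0.777, 0.777) = 0.777
So the left factor is B ∨ B = 0.777.
B ∧ A = min(0.777, 0.329) = 0.329
B ∧ (B ∧ A) = min(0.777, 0.329) = 0.329
A ∧ (B ∧ (B ∧ A)) = min(0.329, 0.329) = 0.329
So the right-hand bound is A ∧ (B ∧ (B ∧ A)) = 0.329.
The residuum of the Łukasiewicz t-norm gives the supremum: min(1, 1 − 0.777 + 0.329).
1 − 0.777 + 0.329 = 0.552, so t = min(1, 0.552) = 0.552.
Check: 0.777 ⊙ 0.552 = max(0, 0.329) = 0.329 ≤ 0.329.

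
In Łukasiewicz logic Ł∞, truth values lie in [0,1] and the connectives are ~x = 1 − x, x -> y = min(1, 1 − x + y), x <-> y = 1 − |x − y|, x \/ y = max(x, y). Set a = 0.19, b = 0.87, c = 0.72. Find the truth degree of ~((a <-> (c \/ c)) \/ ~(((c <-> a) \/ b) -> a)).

c \/ c = max(0.72, 0.72) = 0.72
a <-> (c \/ c) = 1 − |0.19 − 0.72| = 1 − 0.53 = 0.47
c <-> a = 1 − |0.72 − 0.19| = 1 − 0.53 = 0.47
(c <-> a) \/ b = max(0.47, 0.87) = 0.87
((c <-> a) \/ b) -> a = min(1, 1 − 0.87 + 0.19) = min(1, 0.32) = 0.32
~(((c <-> a) \/ b) -> a) = 1 − 0.32 = 0.68
(a <-> (c \/ c)) \/ ~(((c <-> a) \/ b) -> a) = max(0.47, 0.68) = 0.68
~((a <-> (c \/ c)) \/ ~(((c <-> a) \/ b) -> a)) = 1 − 0.68 = 0.32

0.32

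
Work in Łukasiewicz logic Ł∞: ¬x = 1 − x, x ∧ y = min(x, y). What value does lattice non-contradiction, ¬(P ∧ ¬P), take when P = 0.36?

¬P = 1 − 0.36 = 0.64
P ∧ ¬P = min(0.36, 0.64) = 0.36
¬(P ∧ ¬P) = 1 − 0.36 = 0.64
(The value 0.64 < 1 shows this instance is not satisfied; not a Ł∞-tautology — its value is 1 − min(a, 1−a).)

0.64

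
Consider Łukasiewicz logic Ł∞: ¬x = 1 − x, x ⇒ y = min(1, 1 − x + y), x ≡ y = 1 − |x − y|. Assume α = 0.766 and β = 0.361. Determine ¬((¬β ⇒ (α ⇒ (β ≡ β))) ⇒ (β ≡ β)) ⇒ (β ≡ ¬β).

1.000

¬β = 1 − 0.361 = 0.639
β ≡ β = 1 − |0.361 − 0.361| = 1 − 0.000 = 1.000
α ⇒ (β ≡ β) = min(1, 1 − 0.766 + 1.000) = min(1, 1.234) = 1.000
¬β ⇒ (α ⇒ (β ≡ β)) = min(1, 1 − 0.639 + 1.000) = min(1, 1.361) = 1.000
(¬β ⇒ (α ⇒ (β ≡ β))) ⇒ (β ≡ β) = min(1, 1 − 1.000 + 1.000) = min(1, 1.000) = 1.000
¬((¬β ⇒ (α ⇒ (β ≡ β))) ⇒ (β ≡ β)) = 1 − 1.000 = 0.000
β ≡ ¬β = 1 − |0.361 − 0.639| = 1 − 0.278 = 0.722
¬((¬β ⇒ (α ⇒ (β ≡ β))) ⇒ (β ≡ β)) ⇒ (β ≡ ¬β) = min(1, 1 − 0.000 + 0.722) = min(1, 1.722) = 1.000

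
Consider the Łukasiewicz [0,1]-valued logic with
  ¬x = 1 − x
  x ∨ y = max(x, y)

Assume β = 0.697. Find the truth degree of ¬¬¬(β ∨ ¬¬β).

0.303

¬β = 1 − 0.697 = 0.303
¬¬β = 1 − 0.303 = 0.697
β ∨ ¬¬β = max(0.697, 0.697) = 0.697
¬(β ∨ ¬¬β) = 1 − 0.697 = 0.303
¬¬(β ∨ ¬¬β) = 1 − 0.303 = 0.697
¬¬¬(β ∨ ¬¬β) = 1 − 0.697 = 0.303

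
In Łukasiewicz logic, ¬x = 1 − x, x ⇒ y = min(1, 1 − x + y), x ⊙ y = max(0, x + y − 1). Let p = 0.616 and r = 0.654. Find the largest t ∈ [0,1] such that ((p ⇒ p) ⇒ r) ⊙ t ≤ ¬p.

0.730

p ⇒ p = min(1, 1 − 0.616 + 0.616) = min(1, 1.000) = 1.000
(p ⇒ p) ⇒ r = min(1, 1 − 1.000 + 0.654) = min(1, 0.654) = 0.654
So the left factor is (p ⇒ p) ⇒ r = 0.654.
¬p = 1 − 0.616 = 0.384
So the right-hand bound is ¬p = 0.384.
The residuum of the Łukasiewicz t-norm gives the supremum: min(1, 1 − 0.654 + 0.384).
1 − 0.654 + 0.384 = 0.730, so t = min(1, 0.730) = 0.730.
Check: 0.654 ⊙ 0.730 = max(0, 0.384) = 0.384 ≤ 0.384.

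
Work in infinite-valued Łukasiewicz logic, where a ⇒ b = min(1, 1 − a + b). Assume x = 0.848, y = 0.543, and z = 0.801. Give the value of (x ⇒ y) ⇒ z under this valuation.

x ⇒ y = min(1, 1 − 0.848 + 0.543) = min(1, 0.695) = 0.695
(x ⇒ y) ⇒ z = min(1, 1 − 0.695 + 0.801) = min(1, 1.106) = 1.000

1.000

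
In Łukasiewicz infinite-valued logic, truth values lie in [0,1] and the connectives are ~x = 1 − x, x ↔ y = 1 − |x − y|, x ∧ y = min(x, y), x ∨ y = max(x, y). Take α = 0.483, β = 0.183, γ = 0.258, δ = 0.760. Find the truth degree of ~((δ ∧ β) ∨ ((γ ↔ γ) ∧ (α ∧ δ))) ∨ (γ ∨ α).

δ ∧ β = min(0.760, 0.183) = 0.183
γ ↔ γ = 1 − |0.258 − 0.258| = 1 − 0.000 = 1.000
α ∧ δ = min(0.483, 0.760) = 0.483
(γ ↔ γ) ∧ (α ∧ δ) = min(1.000, 0.483) = 0.483
(δ ∧ β) ∨ ((γ ↔ γ) ∧ (α ∧ δ)) = max(0.183, 0.483) = 0.483
~((δ ∧ β) ∨ ((γ ↔ γ) ∧ (α ∧ δ))) = 1 − 0.483 = 0.517
γ ∨ α = max(0.258, 0.483) = 0.483
~((δ ∧ β) ∨ ((γ ↔ γ) ∧ (α ∧ δ))) ∨ (γ ∨ α) = max(0.517, 0.483) = 0.517

0.517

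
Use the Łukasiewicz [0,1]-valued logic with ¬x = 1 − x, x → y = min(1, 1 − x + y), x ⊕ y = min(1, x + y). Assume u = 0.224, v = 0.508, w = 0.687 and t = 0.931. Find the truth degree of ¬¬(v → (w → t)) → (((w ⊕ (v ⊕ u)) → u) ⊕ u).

0.448

w → t = min(1, 1 − 0.687 + 0.931) = min(1, 1.244) = 1.000
v → (w → t) = min(1, 1 − 0.508 + 1.000) = min(1, 1.492) = 1.000
¬(v → (w → t)) = 1 − 1.000 = 0.000
¬¬(v → (w → t)) = 1 − 0.000 = 1.000
v ⊕ u = min(1, 0.508 + 0.224) = min(1, 0.732) = 0.732
w ⊕ (v ⊕ u) = min(1, 0.687 + 0.732) = min(1, 1.419) = 1.000
(w ⊕ (v ⊕ u)) → u = min(1, 1 − 1.000 + 0.224) = min(1, 0.224) = 0.224
((w ⊕ (v ⊕ u)) → u) ⊕ u = min(1, 0.224 + 0.224) = min(1, 0.448) = 0.448
¬¬(v → (w → t)) → (((w ⊕ (v ⊕ u)) → u) ⊕ u) = min(1, 1 − 1.000 + 0.448) = min(1, 0.448) = 0.448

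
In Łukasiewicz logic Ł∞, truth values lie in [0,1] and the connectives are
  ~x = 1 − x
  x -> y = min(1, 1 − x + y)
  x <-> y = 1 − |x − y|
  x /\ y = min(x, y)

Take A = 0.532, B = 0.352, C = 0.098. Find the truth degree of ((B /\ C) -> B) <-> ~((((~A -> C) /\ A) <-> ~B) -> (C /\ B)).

0.786

B /\ C = min(0.352, 0.098) = 0.098
(B /\ C) -> B = min(1, 1 − 0.098 + 0.352) = min(1, 1.254) = 1.000
~A = 1 − 0.532 = 0.468
~A -> C = min(1, 1 − 0.468 + 0.098) = min(1, 0.630) = 0.630
(~A -> C) /\ A = min(0.630, 0.532) = 0.532
~B = 1 − 0.352 = 0.648
((~A -> C) /\ A) <-> ~B = 1 − |0.532 − 0.648| = 1 − 0.116 = 0.884
C /\ B = min(0.098, 0.352) = 0.098
(((~A -> C) /\ A) <-> ~B) -> (C /\ B) = min(1, 1 − 0.884 + 0.098) = min(1, 0.214) = 0.214
~((((~A -> C) /\ A) <-> ~B) -> (C /\ B)) = 1 − 0.214 = 0.786
((B /\ C) -> B) <-> ~((((~A -> C) /\ A) <-> ~B) -> (C /\ B)) = 1 − |1.000 − 0.786| = 1 − 0.214 = 0.786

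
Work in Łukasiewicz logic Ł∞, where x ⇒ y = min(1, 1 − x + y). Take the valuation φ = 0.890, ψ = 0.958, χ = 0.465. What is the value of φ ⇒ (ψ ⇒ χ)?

ψ ⇒ χ = min(1, 1 − 0.958 + 0.465) = min(1, 0.507) = 0.507
φ ⇒ (ψ ⇒ χ) = min(1, 1 − 0.890 + 0.507) = min(1, 0.617) = 0.617

0.617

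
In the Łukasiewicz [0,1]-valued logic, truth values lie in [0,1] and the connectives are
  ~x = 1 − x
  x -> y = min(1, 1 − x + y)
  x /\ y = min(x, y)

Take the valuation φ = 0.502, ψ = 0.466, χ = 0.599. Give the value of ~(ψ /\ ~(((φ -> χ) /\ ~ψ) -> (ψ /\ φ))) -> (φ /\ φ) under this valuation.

0.570

φ -> χ = min(1, 1 − 0.502 + 0.599) = min(1, 1.097) = 1.000
~ψ = 1 − 0.466 = 0.534
(φ -> χ) /\ ~ψ = min(1.000, 0.534) = 0.534
ψ /\ φ = min(0.466, 0.502) = 0.466
((φ -> χ) /\ ~ψ) -> (ψ /\ φ) = min(1, 1 − 0.534 + 0.466) = min(1, 0.932) = 0.932
~(((φ -> χ) /\ ~ψ) -> (ψ /\ φ)) = 1 − 0.932 = 0.068
ψ /\ ~(((φ -> χ) /\ ~ψ) -> (ψ /\ φ)) = min(0.466, 0.068) = 0.068
~(ψ /\ ~(((φ -> χ) /\ ~ψ) -> (ψ /\ φ))) = 1 − 0.068 = 0.932
φ /\ φ = min(0.502, 0.502) = 0.502
~(ψ /\ ~(((φ -> χ) /\ ~ψ) -> (ψ /\ φ))) -> (φ /\ φ) = min(1, 1 − 0.932 + 0.502) = min(1, 0.570) = 0.570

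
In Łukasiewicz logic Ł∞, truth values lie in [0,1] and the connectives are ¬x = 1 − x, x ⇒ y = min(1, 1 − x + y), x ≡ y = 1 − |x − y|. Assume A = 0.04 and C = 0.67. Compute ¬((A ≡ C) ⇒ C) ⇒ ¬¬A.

A ≡ C = 1 − |0.04 − 0.67| = 1 − 0.63 = 0.37
(A ≡ C) ⇒ C = min(1, 1 − 0.37 + 0.67) = min(1, 1.30) = 1.00
¬((A ≡ C) ⇒ C) = 1 − 1.00 = 0.00
¬A = 1 − 0.04 = 0.96
¬¬A = 1 − 0.96 = 0.04
¬((A ≡ C) ⇒ C) ⇒ ¬¬A = min(1, 1 − 0.00 + 0.04) = min(1, 1.04) = 1.00

1.00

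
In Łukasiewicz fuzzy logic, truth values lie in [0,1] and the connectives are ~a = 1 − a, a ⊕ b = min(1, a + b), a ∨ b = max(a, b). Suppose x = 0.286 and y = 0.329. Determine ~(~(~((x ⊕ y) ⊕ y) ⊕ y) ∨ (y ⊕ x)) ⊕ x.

0.671

x ⊕ y = min(1, 0.286 + 0.329) = min(1, 0.615) = 0.615
(x ⊕ y) ⊕ y = min(1, 0.615 + 0.329) = min(1, 0.944) = 0.944
~((x ⊕ y) ⊕ y) = 1 − 0.944 = 0.056
~((x ⊕ y) ⊕ y) ⊕ y = min(1, 0.056 + 0.329) = min(1, 0.385) = 0.385
~(~((x ⊕ y) ⊕ y) ⊕ y) = 1 − 0.385 = 0.615
y ⊕ x = min(1, 0.329 + 0.286) = min(1, 0.615) = 0.615
~(~((x ⊕ y) ⊕ y) ⊕ y) ∨ (y ⊕ x) = max(0.615, 0.615) = 0.615
~(~(~((x ⊕ y) ⊕ y) ⊕ y) ∨ (y ⊕ x)) = 1 − 0.615 = 0.385
~(~(~((x ⊕ y) ⊕ y) ⊕ y) ∨ (y ⊕ x)) ⊕ x = min(1, 0.385 + 0.286) = min(1, 0.671) = 0.671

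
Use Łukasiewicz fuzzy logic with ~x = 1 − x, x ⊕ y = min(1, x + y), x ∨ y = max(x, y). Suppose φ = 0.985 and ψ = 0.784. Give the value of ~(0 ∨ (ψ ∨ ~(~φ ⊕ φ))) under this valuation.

0.216

~φ = 1 − 0.985 = 0.015
~φ ⊕ φ = min(1, 0.015 + 0.985) = min(1, 1.000) = 1.000
~(~φ ⊕ φ) = 1 − 1.000 = 0.000
ψ ∨ ~(~φ ⊕ φ) = max(0.784, 0.000) = 0.784
0 ∨ (ψ ∨ ~(~φ ⊕ φ)) = max(0.000, 0.784) = 0.784
~(0 ∨ (ψ ∨ ~(~φ ⊕ φ))) = 1 − 0.784 = 0.216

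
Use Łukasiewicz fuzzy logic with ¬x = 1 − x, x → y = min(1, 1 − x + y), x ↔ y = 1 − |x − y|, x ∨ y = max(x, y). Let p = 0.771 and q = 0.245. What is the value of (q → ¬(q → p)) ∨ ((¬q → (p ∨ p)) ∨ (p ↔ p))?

q → p = min(1, 1 − 0.245 + 0.771) = min(1, 1.526) = 1.000
¬(q → p) = 1 − 1.000 = 0.000
q → ¬(q → p) = min(1, 1 − 0.245 + 0.000) = min(1, 0.755) = 0.755
¬q = 1 − 0.245 = 0.755
p ∨ p = max(0.771, 0.771) = 0.771
¬q → (p ∨ p) = min(1, 1 − 0.755 + 0.771) = min(1, 1.016) = 1.000
p ↔ p = 1 − |0.771 − 0.771| = 1 − 0.000 = 1.000
(¬q → (p ∨ p)) ∨ (p ↔ p) = max(1.000, 1.000) = 1.000
(q → ¬(q → p)) ∨ ((¬q → (p ∨ p)) ∨ (p ↔ p)) = max(0.755, 1.000) = 1.000

1.000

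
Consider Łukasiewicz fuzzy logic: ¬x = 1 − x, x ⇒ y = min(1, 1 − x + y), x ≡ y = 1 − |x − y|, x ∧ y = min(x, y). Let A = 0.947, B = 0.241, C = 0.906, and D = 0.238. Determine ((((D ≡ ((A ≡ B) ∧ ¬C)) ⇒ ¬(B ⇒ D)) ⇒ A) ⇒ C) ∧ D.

A ≡ B = 1 − |0.947 − 0.241| = 1 − 0.706 = 0.294
¬C = 1 − 0.906 = 0.094
(A ≡ B) ∧ ¬C = min(0.294, 0.094) = 0.094
D ≡ ((A ≡ B) ∧ ¬C) = 1 − |0.238 − 0.094| = 1 − 0.144 = 0.856
B ⇒ D = min(1, 1 − 0.241 + 0.238) = min(1, 0.997) = 0.997
¬(B ⇒ D) = 1 − 0.997 = 0.003
(D ≡ ((A ≡ B) ∧ ¬C)) ⇒ ¬(B ⇒ D) = min(1, 1 − 0.856 + 0.003) = min(1, 0.147) = 0.147
((D ≡ ((A ≡ B) ∧ ¬C)) ⇒ ¬(B ⇒ D)) ⇒ A = min(1, 1 − 0.147 + 0.947) = min(1, 1.800) = 1.000
(((D ≡ ((A ≡ B) ∧ ¬C)) ⇒ ¬(B ⇒ D)) ⇒ A) ⇒ C = min(1, 1 − 1.000 + 0.906) = min(1, 0.906) = 0.906
((((D ≡ ((A ≡ B) ∧ ¬C)) ⇒ ¬(B ⇒ D)) ⇒ A) ⇒ C) ∧ D = min(0.906, 0.238) = 0.238

0.238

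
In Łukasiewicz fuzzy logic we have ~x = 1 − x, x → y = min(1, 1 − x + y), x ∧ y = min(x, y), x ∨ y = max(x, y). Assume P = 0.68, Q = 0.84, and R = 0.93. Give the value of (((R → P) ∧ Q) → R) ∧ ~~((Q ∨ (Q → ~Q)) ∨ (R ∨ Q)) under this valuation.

R → P = min(1, 1 − 0.93 + 0.68) = min(1, 0.75) = 0.75
(R → P) ∧ Q = min(0.75, 0.84) = 0.75
((R → P) ∧ Q) → R = min(1, 1 − 0.75 + 0.93) = min(1, 1.18) = 1.00
~Q = 1 − 0.84 = 0.16
Q → ~Q = min(1, 1 − 0.84 + 0.16) = min(1, 0.32) = 0.32
Q ∨ (Q → ~Q) = max(0.84, 0.32) = 0.84
R ∨ Q = max(0.93, 0.84) = 0.93
(Q ∨ (Q → ~Q)) ∨ (R ∨ Q) = max(0.84, 0.93) = 0.93
~((Q ∨ (Q → ~Q)) ∨ (R ∨ Q)) = 1 − 0.93 = 0.07
~~((Q ∨ (Q → ~Q)) ∨ (R ∨ Q)) = 1 − 0.07 = 0.93
(((R → P) ∧ Q) → R) ∧ ~~((Q ∨ (Q → ~Q)) ∨ (R ∨ Q)) = min(1.00, 0.93) = 0.93

0.93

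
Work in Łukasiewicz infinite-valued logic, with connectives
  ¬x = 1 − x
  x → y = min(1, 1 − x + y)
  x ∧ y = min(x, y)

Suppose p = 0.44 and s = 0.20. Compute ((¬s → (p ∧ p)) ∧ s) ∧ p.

0.20

¬s = 1 − 0.20 = 0.80
p ∧ p = min(0.44, 0.44) = 0.44
¬s → (p ∧ p) = min(1, 1 − 0.80 + 0.44) = min(1, 0.64) = 0.64
(¬s → (p ∧ p)) ∧ s = min(0.64, 0.20) = 0.20
((¬s → (p ∧ p)) ∧ s) ∧ p = min(0.20, 0.44) = 0.20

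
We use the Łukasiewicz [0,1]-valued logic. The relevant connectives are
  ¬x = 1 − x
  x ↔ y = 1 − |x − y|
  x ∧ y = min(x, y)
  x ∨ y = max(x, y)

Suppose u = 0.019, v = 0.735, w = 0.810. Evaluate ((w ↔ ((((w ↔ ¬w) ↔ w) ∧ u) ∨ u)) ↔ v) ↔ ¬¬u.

0.545

¬w = 1 − 0.810 = 0.190
w ↔ ¬w = 1 − |0.810 − 0.190| = 1 − 0.620 = 0.380
(w ↔ ¬w) ↔ w = 1 − |0.380 − 0.810| = 1 − 0.430 = 0.570
((w ↔ ¬w) ↔ w) ∧ u = min(0.570, 0.019) = 0.019
(((w ↔ ¬w) ↔ w) ∧ u) ∨ u = max(0.019, 0.019) = 0.019
w ↔ ((((w ↔ ¬w) ↔ w) ∧ u) ∨ u) = 1 − |0.810 − 0.019| = 1 − 0.791 = 0.209
(w ↔ ((((w ↔ ¬w) ↔ w) ∧ u) ∨ u)) ↔ v = 1 − |0.209 − 0.735| = 1 − 0.526 = 0.474
¬u = 1 − 0.019 = 0.981
¬¬u = 1 − 0.981 = 0.019
((w ↔ ((((w ↔ ¬w) ↔ w) ∧ u) ∨ u)) ↔ v) ↔ ¬¬u = 1 − |0.474 − 0.019| = 1 − 0.455 = 0.545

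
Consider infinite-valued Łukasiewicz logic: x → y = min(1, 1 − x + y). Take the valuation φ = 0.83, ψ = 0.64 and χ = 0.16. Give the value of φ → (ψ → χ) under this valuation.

0.69

ψ → χ = min(1, 1 − 0.64 + 0.16) = min(1, 0.52) = 0.52
φ → (ψ → χ) = min(1, 1 − 0.83 + 0.52) = min(1, 0.69) = 0.69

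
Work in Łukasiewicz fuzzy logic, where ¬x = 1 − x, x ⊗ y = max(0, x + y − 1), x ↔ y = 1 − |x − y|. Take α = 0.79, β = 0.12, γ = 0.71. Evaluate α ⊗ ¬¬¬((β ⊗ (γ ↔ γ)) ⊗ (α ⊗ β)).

0.79

γ ↔ γ = 1 − |0.71 − 0.71| = 1 − 0.00 = 1.00
β ⊗ (γ ↔ γ) = max(0, 0.12 + 1.00 − 1) = max(0, 0.12) = 0.12
α ⊗ β = max(0, 0.79 + 0.12 − 1) = max(0, -0.09) = 0.00
(β ⊗ (γ ↔ γ)) ⊗ (α ⊗ β) = max(0, 0.12 + 0.00 − 1) = max(0, -0.88) = 0.00
¬((β ⊗ (γ ↔ γ)) ⊗ (α ⊗ β)) = 1 − 0.00 = 1.00
¬¬((β ⊗ (γ ↔ γ)) ⊗ (α ⊗ β)) = 1 − 1.00 = 0.00
¬¬¬((β ⊗ (γ ↔ γ)) ⊗ (α ⊗ β)) = 1 − 0.00 = 1.00
α ⊗ ¬¬¬((β ⊗ (γ ↔ γ)) ⊗ (α ⊗ β)) = max(0, 0.79 + 1.00 − 1) = max(0, 0.79) = 0.79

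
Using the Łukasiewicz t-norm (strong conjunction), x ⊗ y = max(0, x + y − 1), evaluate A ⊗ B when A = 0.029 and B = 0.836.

A ⊗ B = max(0, 0.029 + 0.836 − 1) = max(0, -0.135) = 0.000
For comparison, the Gödel (minimum) t-norm min(x, y) would give 0.029.

0.000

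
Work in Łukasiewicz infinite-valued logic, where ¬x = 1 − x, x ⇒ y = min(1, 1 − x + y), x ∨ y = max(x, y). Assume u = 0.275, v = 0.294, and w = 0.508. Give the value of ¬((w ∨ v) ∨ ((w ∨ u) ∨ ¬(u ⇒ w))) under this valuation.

0.492

w ∨ v = max(0.508, 0.294) = 0.508
w ∨ u = max(0.508, 0.275) = 0.508
u ⇒ w = min(1, 1 − 0.275 + 0.508) = min(1, 1.233) = 1.000
¬(u ⇒ w) = 1 − 1.000 = 0.000
(w ∨ u) ∨ ¬(u ⇒ w) = max(0.508, 0.000) = 0.508
(w ∨ v) ∨ ((w ∨ u) ∨ ¬(u ⇒ w)) = max(0.508, 0.508) = 0.508
¬((w ∨ v) ∨ ((w ∨ u) ∨ ¬(u ⇒ w))) = 1 − 0.508 = 0.492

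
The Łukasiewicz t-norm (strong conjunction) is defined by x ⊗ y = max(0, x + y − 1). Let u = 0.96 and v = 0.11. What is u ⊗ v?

u ⊗ v = max(0, 0.96 + 0.11 − 1) = max(0, 0.07) = 0.07
For comparison, the Gödel (minimum) t-norm min(x, y) would give 0.11.

0.07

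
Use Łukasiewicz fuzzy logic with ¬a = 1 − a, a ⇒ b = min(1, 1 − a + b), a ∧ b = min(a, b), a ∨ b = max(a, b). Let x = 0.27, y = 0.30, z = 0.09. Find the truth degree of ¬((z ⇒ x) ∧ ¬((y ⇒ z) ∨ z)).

z ⇒ x = min(1, 1 − 0.09 + 0.27) = min(1, 1.18) = 1.00
y ⇒ z = min(1, 1 − 0.30 + 0.09) = min(1, 0.79) = 0.79
(y ⇒ z) ∨ z = max(0.79, 0.09) = 0.79
¬((y ⇒ z) ∨ z) = 1 − 0.79 = 0.21
(z ⇒ x) ∧ ¬((y ⇒ z) ∨ z) = min(1.00, 0.21) = 0.21
¬((z ⇒ x) ∧ ¬((y ⇒ z) ∨ z)) = 1 − 0.21 = 0.79

0.79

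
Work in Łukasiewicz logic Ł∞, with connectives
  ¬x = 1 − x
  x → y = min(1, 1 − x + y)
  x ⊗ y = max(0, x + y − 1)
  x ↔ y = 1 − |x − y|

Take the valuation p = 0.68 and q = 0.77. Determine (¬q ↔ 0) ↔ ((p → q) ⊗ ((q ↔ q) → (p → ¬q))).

¬q = 1 − 0.77 = 0.23
¬q ↔ 0 = 1 − |0.23 − 0.00| = 1 − 0.23 = 0.77
p → q = min(1, 1 − 0.68 + 0.77) = min(1, 1.09) = 1.00
q ↔ q = 1 − |0.77 − 0.77| = 1 − 0.00 = 1.00
p → ¬q = min(1, 1 − 0.68 + 0.23) = min(1, 0.55) = 0.55
(q ↔ q) → (p → ¬q) = min(1, 1 − 1.00 + 0.55) = min(1, 0.55) = 0.55
(p → q) ⊗ ((q ↔ q) → (p → ¬q)) = max(0, 1.00 + 0.55 − 1) = max(0, 0.55) = 0.55
(¬q ↔ 0) ↔ ((p → q) ⊗ ((q ↔ q) → (p → ¬q))) = 1 − |0.77 − 0.55| = 1 − 0.22 = 0.78

0.78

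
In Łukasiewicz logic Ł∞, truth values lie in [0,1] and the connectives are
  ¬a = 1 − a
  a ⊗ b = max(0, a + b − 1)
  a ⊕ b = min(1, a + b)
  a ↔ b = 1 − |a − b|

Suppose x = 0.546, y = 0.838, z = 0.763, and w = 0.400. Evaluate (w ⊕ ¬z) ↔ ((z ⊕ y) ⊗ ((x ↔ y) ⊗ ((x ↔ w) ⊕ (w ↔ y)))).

0.929

¬z = 1 − 0.763 = 0.237
w ⊕ ¬z = min(1, 0.400 + 0.237) = min(1, 0.637) = 0.637
z ⊕ y = min(1, 0.763 + 0.838) = min(1, 1.601) = 1.000
x ↔ y = 1 − |0.546 − 0.838| = 1 − 0.292 = 0.708
x ↔ w = 1 − |0.546 − 0.400| = 1 − 0.146 = 0.854
w ↔ y = 1 − |0.400 − 0.838| = 1 − 0.438 = 0.562
(x ↔ w) ⊕ (w ↔ y) = min(1, 0.854 + 0.562) = min(1, 1.416) = 1.000
(x ↔ y) ⊗ ((x ↔ w) ⊕ (w ↔ y)) = max(0, 0.708 + 1.000 − 1) = max(0, 0.708) = 0.708
(z ⊕ y) ⊗ ((x ↔ y) ⊗ ((x ↔ w) ⊕ (w ↔ y))) = max(0, 1.000 + 0.708 − 1) = max(0, 0.708) = 0.708
(w ⊕ ¬z) ↔ ((z ⊕ y) ⊗ ((x ↔ y) ⊗ ((x ↔ w) ⊕ (w ↔ y)))) = 1 − |0.637 − 0.708| = 1 − 0.071 = 0.929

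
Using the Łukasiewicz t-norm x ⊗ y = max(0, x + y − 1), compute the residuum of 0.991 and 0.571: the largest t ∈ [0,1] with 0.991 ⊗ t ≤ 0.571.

0.580

The residuum of the Łukasiewicz t-norm gives the supremum: min(1, 1 − 0.991 + 0.571).
1 − 0.991 + 0.571 = 0.580, so t = min(1, 0.580) = 0.580.
Check: 0.991 ⊗ 0.580 = max(0, 0.571) = 0.571 ≤ 0.571.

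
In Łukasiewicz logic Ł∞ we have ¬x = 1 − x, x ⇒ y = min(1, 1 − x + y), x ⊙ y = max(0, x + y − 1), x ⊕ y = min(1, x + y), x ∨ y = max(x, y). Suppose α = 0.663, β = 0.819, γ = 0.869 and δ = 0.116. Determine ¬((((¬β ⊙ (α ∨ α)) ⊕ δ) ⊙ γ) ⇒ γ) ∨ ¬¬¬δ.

0.884

¬β = 1 − 0.819 = 0.181
α ∨ α = max(0.663, 0.663) = 0.663
¬β ⊙ (α ∨ α) = max(0, 0.181 + 0.663 − 1) = max(0, -0.156) = 0.000
(¬β ⊙ (α ∨ α)) ⊕ δ = min(1, 0.000 + 0.116) = min(1, 0.116) = 0.116
((¬β ⊙ (α ∨ α)) ⊕ δ) ⊙ γ = max(0, 0.116 + 0.869 − 1) = max(0, -0.015) = 0.000
(((¬β ⊙ (α ∨ α)) ⊕ δ) ⊙ γ) ⇒ γ = min(1, 1 − 0.000 + 0.869) = min(1, 1.869) = 1.000
¬((((¬β ⊙ (α ∨ α)) ⊕ δ) ⊙ γ) ⇒ γ) = 1 − 1.000 = 0.000
¬δ = 1 − 0.116 = 0.884
¬¬δ = 1 − 0.884 = 0.116
¬¬¬δ = 1 − 0.116 = 0.884
¬((((¬β ⊙ (α ∨ α)) ⊕ δ) ⊙ γ) ⇒ γ) ∨ ¬¬¬δ = max(0.000, 0.884) = 0.884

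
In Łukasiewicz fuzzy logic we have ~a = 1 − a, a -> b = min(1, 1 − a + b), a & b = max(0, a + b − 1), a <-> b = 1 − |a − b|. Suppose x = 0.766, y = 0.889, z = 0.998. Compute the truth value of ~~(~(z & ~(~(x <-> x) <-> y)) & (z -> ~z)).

0.000

x <-> x = 1 − |0.766 − 0.766| = 1 − 0.000 = 1.000
~(x <-> x) = 1 − 1.000 = 0.000
~(x <-> x) <-> y = 1 − |0.000 − 0.889| = 1 − 0.889 = 0.111
~(~(x <-> x) <-> y) = 1 − 0.111 = 0.889
z & ~(~(x <-> x) <-> y) = max(0, 0.998 + 0.889 − 1) = max(0, 0.887) = 0.887
~(z & ~(~(x <-> x) <-> y)) = 1 − 0.887 = 0.113
~z = 1 − 0.998 = 0.002
z -> ~z = min(1, 1 − 0.998 + 0.002) = min(1, 0.004) = 0.004
~(z & ~(~(x <-> x) <-> y)) & (z -> ~z) = max(0, 0.113 + 0.004 − 1) = max(0, -0.883) = 0.000
~(~(z & ~(~(x <-> x) <-> y)) & (z -> ~z)) = 1 − 0.000 = 1.000
~~(~(z & ~(~(x <-> x) <-> y)) & (z -> ~z)) = 1 − 1.000 = 0.000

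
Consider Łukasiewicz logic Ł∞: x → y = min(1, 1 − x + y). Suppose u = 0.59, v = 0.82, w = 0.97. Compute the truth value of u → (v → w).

v → w = min(1, 1 − 0.82 + 0.97) = min(1, 1.15) = 1.00
u → (v → w) = min(1, 1 − 0.59 + 1.00) = min(1, 1.41) = 1.00

1.00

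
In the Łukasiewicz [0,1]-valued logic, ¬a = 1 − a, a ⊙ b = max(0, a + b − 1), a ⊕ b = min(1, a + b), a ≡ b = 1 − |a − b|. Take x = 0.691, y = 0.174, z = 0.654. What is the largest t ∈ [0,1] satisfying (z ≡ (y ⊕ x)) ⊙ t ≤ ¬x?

0.520

y ⊕ x = min(1, 0.174 + 0.691) = min(1, 0.865) = 0.865
z ≡ (y ⊕ x) = 1 − |0.654 − 0.865| = 1 − 0.211 = 0.789
So the left factor is z ≡ (y ⊕ x) = 0.789.
¬x = 1 − 0.691 = 0.309
So the right-hand bound is ¬x = 0.309.
The residuum of the Łukasiewicz t-norm gives the supremum: min(1, 1 − 0.789 + 0.309).
1 − 0.789 + 0.309 = 0.520, so t = min(1, 0.520) = 0.520.
Check: 0.789 ⊙ 0.520 = max(0, 0.309) = 0.309 ≤ 0.309.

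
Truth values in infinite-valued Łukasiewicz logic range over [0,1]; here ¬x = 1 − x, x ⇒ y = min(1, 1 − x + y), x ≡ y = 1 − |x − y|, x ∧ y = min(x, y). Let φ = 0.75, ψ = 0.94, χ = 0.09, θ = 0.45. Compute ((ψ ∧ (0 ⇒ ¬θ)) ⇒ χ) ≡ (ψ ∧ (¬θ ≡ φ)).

¬θ = 1 − 0.45 = 0.55
0 ⇒ ¬θ = min(1, 1 − 0.00 + 0.55) = min(1, 1.55) = 1.00
ψ ∧ (0 ⇒ ¬θ) = min(0.94, 1.00) = 0.94
(ψ ∧ (0 ⇒ ¬θ)) ⇒ χ = min(1, 1 − 0.94 + 0.09) = min(1, 0.15) = 0.15
¬θ ≡ φ = 1 − |0.55 − 0.75| = 1 − 0.20 = 0.80
ψ ∧ (¬θ ≡ φ) = min(0.94, 0.80) = 0.80
((ψ ∧ (0 ⇒ ¬θ)) ⇒ χ) ≡ (ψ ∧ (¬θ ≡ φ)) = 1 − |0.15 − 0.80| = 1 − 0.65 = 0.35

0.35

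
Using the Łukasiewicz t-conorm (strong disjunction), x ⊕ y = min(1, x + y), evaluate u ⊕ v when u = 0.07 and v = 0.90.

u ⊕ v = min(1, 0.07 + 0.90) = min(1, 0.97) = 0.97
For comparison, the Gödel t-conorm max(x, y) would give 0.90.

0.97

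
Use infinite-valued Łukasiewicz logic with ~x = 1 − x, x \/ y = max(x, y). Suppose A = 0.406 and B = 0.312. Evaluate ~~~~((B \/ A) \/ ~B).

0.688

B \/ A = max(0.312, 0.406) = 0.406
~B = 1 − 0.312 = 0.688
(B \/ A) \/ ~B = max(0.406, 0.688) = 0.688
~((B \/ A) \/ ~B) = 1 − 0.688 = 0.312
~~((B \/ A) \/ ~B) = 1 − 0.312 = 0.688
~~~((B \/ A) \/ ~B) = 1 − 0.688 = 0.312
~~~~((B \/ A) \/ ~B) = 1 − 0.312 = 0.688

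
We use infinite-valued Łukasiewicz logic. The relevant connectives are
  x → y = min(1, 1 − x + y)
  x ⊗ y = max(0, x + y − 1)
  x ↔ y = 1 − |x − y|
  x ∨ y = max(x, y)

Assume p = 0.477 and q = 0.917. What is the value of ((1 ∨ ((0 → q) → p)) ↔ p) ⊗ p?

0.000

0 → q = min(1, 1 − 0.000 + 0.917) = min(1, 1.917) = 1.000
(0 → q) → p = min(1, 1 − 1.000 + 0.477) = min(1, 0.477) = 0.477
1 ∨ ((0 → q) → p) = max(1.000, 0.477) = 1.000
(1 ∨ ((0 → q) → p)) ↔ p = 1 − |1.000 − 0.477| = 1 − 0.523 = 0.477
((1 ∨ ((0 → q) → p)) ↔ p) ⊗ p = max(0, 0.477 + 0.477 − 1) = max(0, -0.046) = 0.000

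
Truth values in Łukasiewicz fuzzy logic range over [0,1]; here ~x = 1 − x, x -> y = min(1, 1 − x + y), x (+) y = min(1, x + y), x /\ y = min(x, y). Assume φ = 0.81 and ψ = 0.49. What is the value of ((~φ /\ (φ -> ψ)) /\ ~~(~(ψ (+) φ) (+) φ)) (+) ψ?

0.68

~φ = 1 − 0.81 = 0.19
φ -> ψ = min(1, 1 − 0.81 + 0.49) = min(1, 0.68) = 0.68
~φ /\ (φ -> ψ) = min(0.19, 0.68) = 0.19
ψ (+) φ = min(1, 0.49 + 0.81) = min(1, 1.30) = 1.00
~(ψ (+) φ) = 1 − 1.00 = 0.00
~(ψ (+) φ) (+) φ = min(1, 0.00 + 0.81) = min(1, 0.81) = 0.81
~(~(ψ (+) φ) (+) φ) = 1 − 0.81 = 0.19
~~(~(ψ (+) φ) (+) φ) = 1 − 0.19 = 0.81
(~φ /\ (φ -> ψ)) /\ ~~(~(ψ (+) φ) (+) φ) = min(0.19, 0.81) = 0.19
((~φ /\ (φ -> ψ)) /\ ~~(~(ψ (+) φ) (+) φ)) (+) ψ = min(1, 0.19 + 0.49) = min(1, 0.68) = 0.68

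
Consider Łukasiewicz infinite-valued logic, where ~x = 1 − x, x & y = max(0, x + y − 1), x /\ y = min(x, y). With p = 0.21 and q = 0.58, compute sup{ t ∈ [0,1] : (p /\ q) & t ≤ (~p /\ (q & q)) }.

0.95

p /\ q = min(0.21, 0.58) = 0.21
So the left factor is p /\ q = 0.21.
~p = 1 − 0.21 = 0.79
q & q = max(0, 0.58 + 0.58 − 1) = max(0, 0.16) = 0.16
~p /\ (q & q) = min(0.79, 0.16) = 0.16
So the right-hand bound is ~p /\ (q & q) = 0.16.
The residuum of the Łukasiewicz t-norm gives the supremum: min(1, 1 − 0.21 + 0.16).
1 − 0.21 + 0.16 = 0.95, so t = min(1, 0.95) = 0.95.
Check: 0.21 & 0.95 = max(0, 0.16) = 0.16 ≤ 0.16.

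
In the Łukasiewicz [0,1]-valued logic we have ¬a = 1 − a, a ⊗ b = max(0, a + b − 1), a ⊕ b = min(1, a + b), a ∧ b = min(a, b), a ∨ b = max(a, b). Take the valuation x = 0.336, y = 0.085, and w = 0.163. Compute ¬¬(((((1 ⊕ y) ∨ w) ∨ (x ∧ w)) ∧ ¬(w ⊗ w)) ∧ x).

0.336

1 ⊕ y = min(1, 1.000 + 0.085) = min(1, 1.085) = 1.000
(1 ⊕ y) ∨ w = max(1.000, 0.163) = 1.000
x ∧ w = min(0.336, 0.163) = 0.163
((1 ⊕ y) ∨ w) ∨ (x ∧ w) = max(1.000, 0.163) = 1.000
w ⊗ w = max(0, 0.163 + 0.163 − 1) = max(0, -0.674) = 0.000
¬(w ⊗ w) = 1 − 0.000 = 1.000
(((1 ⊕ y) ∨ w) ∨ (x ∧ w)) ∧ ¬(w ⊗ w) = min(1.000, 1.000) = 1.000
((((1 ⊕ y) ∨ w) ∨ (x ∧ w)) ∧ ¬(w ⊗ w)) ∧ x = min(1.000, 0.336) = 0.336
¬(((((1 ⊕ y) ∨ w) ∨ (x ∧ w)) ∧ ¬(w ⊗ w)) ∧ x) = 1 − 0.336 = 0.664
¬¬(((((1 ⊕ y) ∨ w) ∨ (x ∧ w)) ∧ ¬(w ⊗ w)) ∧ x) = 1 − 0.664 = 0.336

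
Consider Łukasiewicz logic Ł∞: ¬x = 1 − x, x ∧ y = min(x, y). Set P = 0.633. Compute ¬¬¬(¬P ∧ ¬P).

0.633

¬P = 1 − 0.633 = 0.367
¬P ∧ ¬P = min(0.367, 0.367) = 0.367
¬(¬P ∧ ¬P) = 1 − 0.367 = 0.633
¬¬(¬P ∧ ¬P) = 1 − 0.633 = 0.367
¬¬¬(¬P ∧ ¬P) = 1 − 0.367 = 0.633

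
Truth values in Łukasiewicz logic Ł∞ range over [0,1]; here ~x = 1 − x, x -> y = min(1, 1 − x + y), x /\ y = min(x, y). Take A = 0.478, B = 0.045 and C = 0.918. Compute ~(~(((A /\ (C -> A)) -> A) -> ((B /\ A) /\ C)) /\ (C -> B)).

0.873

C -> A = min(1, 1 − 0.918 + 0.478) = min(1, 0.560) = 0.560
A /\ (C -> A) = min(0.478, 0.560) = 0.478
(A /\ (C -> A)) -> A = min(1, 1 − 0.478 + 0.478) = min(1, 1.000) = 1.000
B /\ A = min(0.045, 0.478) = 0.045
(B /\ A) /\ C = min(0.045, 0.918) = 0.045
((A /\ (C -> A)) -> A) -> ((B /\ A) /\ C) = min(1, 1 − 1.000 + 0.045) = min(1, 0.045) = 0.045
~(((A /\ (C -> A)) -> A) -> ((B /\ A) /\ C)) = 1 − 0.045 = 0.955
C -> B = min(1, 1 − 0.918 + 0.045) = min(1, 0.127) = 0.127
~(((A /\ (C -> A)) -> A) -> ((B /\ A) /\ C)) /\ (C -> B) = min(0.955, 0.127) = 0.127
~(~(((A /\ (C -> A)) -> A) -> ((B /\ A) /\ C)) /\ (C -> B)) = 1 − 0.127 = 0.873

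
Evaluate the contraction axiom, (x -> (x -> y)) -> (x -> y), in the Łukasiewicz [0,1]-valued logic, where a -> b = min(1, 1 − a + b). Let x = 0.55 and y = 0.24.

0.69

x -> y = min(1, 1 − 0.55 + 0.24) = min(1, 0.69) = 0.69
x -> (x -> y) = min(1, 1 − 0.55 + 0.69) = min(1, 1.14) = 1.00
(x -> (x -> y)) -> (x -> y) = min(1, 1 − 1.00 + 0.69) = min(1, 0.69) = 0.69
(The value 0.69 < 1 shows this instance is not satisfied; fails in Ł∞ (the t-norm is not idempotent).)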